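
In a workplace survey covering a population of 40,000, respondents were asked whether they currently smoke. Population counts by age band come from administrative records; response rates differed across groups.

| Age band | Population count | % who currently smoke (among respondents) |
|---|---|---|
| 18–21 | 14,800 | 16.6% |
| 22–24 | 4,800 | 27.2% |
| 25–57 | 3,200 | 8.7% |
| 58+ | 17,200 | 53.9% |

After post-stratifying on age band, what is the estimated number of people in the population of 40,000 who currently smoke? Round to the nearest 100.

13,300

Estimated count per cell = population count × respondent percentage:
  18–21: 14,800 × 16.6% = 2456.8
  22–24: 4,800 × 27.2% = 1305.6
  25–57: 3,200 × 8.7% = 278.4
  58+: 17,200 × 53.9% = 9270.8
Estimated total = 13311.6 → 13,300.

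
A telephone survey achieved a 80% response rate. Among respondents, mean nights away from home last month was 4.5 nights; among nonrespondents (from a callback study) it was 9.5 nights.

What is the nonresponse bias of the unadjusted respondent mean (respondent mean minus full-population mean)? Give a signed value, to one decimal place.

Nonresponse fraction = 1 − 0.8 = 0.2.
Bias = (nonresponse fraction) × (respondent mean − nonrespondent mean)
     = 0.2 × (4.5 − 9.5) = 0.2 × -5 = -1.

-1.0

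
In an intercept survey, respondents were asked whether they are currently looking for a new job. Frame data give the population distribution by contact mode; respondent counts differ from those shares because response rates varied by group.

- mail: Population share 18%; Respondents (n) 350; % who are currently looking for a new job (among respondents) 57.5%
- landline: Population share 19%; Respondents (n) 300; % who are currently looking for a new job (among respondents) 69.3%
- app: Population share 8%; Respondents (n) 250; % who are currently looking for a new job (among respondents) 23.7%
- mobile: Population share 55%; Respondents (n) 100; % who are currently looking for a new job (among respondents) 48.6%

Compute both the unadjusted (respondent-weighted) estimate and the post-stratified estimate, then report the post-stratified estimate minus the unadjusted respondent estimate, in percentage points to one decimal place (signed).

+0.4 percentage points

Unadjusted (pooled respondent) estimate weights by respondent counts:
  (350/1000)×57.5 + (300/1000)×69.3 + (250/1000)×23.7 + (100/1000)×48.6 = 51.7%
Reweighting by population contact mode shares:
  0.18×57.5 + 0.19×69.3 + 0.08×23.7 + 0.55×48.6 = 52.143%
Difference = 52.143 − 51.7 = 0.443 pp.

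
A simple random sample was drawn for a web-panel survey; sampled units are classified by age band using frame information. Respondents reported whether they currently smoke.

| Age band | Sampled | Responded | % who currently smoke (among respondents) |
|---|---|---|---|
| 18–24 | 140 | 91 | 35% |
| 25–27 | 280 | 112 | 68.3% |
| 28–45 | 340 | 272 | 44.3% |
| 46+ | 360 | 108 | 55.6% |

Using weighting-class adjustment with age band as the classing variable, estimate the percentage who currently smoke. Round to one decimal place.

Response rates by class: 18–24 91/140 = 65%, 25–27 112/280 = 40%, 28–45 272/340 = 80%, 46+ 108/360 = 30%.
Inverse-response-rate weighting restores each class to its sampled count, so class totals weight by n_sampled:
  18–24: 140 × 35 = 4900
  25–27: 280 × 68.3 = 19,124
  28–45: 340 × 44.3 = 15062
  46+: 360 × 55.6 = 20,016
Adjusted estimate = 59,102 / 1,120 = 52.7696 → 52.8%.

52.8%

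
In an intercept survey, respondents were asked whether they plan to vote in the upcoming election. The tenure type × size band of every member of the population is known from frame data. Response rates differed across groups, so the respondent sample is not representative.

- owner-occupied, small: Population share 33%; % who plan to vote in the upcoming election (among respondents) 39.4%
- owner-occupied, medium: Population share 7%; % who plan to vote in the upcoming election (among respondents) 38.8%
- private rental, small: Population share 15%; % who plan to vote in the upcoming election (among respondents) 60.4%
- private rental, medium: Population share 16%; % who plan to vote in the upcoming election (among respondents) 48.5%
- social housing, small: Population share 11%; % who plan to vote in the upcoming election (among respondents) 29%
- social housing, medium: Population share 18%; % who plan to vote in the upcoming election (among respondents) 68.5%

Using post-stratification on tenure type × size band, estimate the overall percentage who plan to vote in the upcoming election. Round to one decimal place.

Each cell contributes population-share × respondent value:
  owner-occupied, small: 0.33 × 39.4 = 13.002
  owner-occupied, medium: 0.07 × 38.8 = 2.716
  private rental, small: 0.15 × 60.4 = 9.06
  private rental, medium: 0.16 × 48.5 = 7.76
  social housing, small: 0.11 × 29 = 3.19
  social housing, medium: 0.18 × 68.5 = 12.33
Post-stratified estimate = 48.058 → 48.1%.

48.1%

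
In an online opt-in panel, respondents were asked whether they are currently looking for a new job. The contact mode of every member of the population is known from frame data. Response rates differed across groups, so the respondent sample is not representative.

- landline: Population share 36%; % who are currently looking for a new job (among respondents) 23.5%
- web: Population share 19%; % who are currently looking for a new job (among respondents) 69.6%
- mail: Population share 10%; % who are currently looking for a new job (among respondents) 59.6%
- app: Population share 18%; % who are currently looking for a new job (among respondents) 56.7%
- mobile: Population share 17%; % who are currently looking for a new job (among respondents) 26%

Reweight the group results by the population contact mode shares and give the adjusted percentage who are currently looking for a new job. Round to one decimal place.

42.3%

Reweight to the known contact mode distribution:
  landline: 0.36 × 23.5 = 8.46
  web: 0.19 × 69.6 = 13.224
  mail: 0.1 × 59.6 = 5.96
  app: 0.18 × 56.7 = 10.206
  mobile: 0.17 × 26 = 4.42
Post-stratified estimate = 42.27 → 42.3%.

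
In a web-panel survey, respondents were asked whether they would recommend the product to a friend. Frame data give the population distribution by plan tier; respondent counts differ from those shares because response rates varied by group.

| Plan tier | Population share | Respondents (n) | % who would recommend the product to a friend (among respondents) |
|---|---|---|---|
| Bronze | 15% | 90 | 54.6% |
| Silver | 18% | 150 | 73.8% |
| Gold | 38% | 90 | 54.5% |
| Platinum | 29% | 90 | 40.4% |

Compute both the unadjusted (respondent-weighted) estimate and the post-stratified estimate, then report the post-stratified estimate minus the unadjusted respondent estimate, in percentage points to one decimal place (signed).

-4.5 percentage points

Unadjusted (pooled respondent) estimate weights by respondent counts:
  (90/420)×54.6 + (150/420)×73.8 + (90/420)×54.5 + (90/420)×40.4 = 58.3929%
Reweighting by population plan tier shares:
  0.15×54.6 + 0.18×73.8 + 0.38×54.5 + 0.29×40.4 = 53.9%
Difference = 53.9 − 58.3929 = -4.4929 pp.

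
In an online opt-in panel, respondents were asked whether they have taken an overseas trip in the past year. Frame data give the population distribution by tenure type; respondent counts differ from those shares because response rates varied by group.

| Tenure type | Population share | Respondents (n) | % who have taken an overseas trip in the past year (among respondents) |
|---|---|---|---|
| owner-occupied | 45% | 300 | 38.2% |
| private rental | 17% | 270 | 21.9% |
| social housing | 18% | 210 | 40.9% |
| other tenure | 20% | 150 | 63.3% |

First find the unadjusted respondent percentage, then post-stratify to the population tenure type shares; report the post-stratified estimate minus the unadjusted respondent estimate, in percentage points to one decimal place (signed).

Without adjustment, the pooled respondent share is:
  (300/930)×38.2 + (270/930)×21.9 + (210/930)×40.9 + (150/930)×63.3 = 38.1258%
Post-stratified estimate weights by population shares:
  0.45×38.2 + 0.17×21.9 + 0.18×40.9 + 0.2×63.3 = 40.935%
Difference = 40.935 − 38.1258 = 2.8092 pp.

+2.8 percentage points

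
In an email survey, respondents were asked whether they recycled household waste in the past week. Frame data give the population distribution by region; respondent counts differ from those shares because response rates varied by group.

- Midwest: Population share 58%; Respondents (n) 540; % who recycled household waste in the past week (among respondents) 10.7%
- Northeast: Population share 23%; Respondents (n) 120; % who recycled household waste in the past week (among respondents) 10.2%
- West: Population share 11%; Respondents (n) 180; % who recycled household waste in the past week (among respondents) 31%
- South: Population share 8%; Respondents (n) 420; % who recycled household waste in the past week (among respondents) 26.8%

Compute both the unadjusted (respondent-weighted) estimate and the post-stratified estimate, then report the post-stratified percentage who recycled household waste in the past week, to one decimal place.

Naive respondent-only estimate (weights = respondent counts):
  (540/1260)×10.7 + (120/1260)×10.2 + (180/1260)×31 + (420/1260)×26.8 = 18.919%
Post-stratified estimate weights by population shares:
  0.58×10.7 + 0.23×10.2 + 0.11×31 + 0.08×26.8 = 14.106%

14.1%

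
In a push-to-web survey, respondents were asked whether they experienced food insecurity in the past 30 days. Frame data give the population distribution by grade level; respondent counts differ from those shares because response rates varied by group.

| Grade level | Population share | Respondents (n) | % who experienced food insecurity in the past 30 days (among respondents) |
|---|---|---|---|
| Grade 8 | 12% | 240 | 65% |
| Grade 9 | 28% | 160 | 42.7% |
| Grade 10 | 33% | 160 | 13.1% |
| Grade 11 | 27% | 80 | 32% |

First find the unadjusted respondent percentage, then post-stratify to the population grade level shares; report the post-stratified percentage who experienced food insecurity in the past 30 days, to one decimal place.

32.7%

Naive respondent-only estimate (weights = respondent counts):
  (240/640)×65 + (160/640)×42.7 + (160/640)×13.1 + (80/640)×32 = 42.325%
Reweighting by population grade level shares:
  0.12×65 + 0.28×42.7 + 0.33×13.1 + 0.27×32 = 32.719%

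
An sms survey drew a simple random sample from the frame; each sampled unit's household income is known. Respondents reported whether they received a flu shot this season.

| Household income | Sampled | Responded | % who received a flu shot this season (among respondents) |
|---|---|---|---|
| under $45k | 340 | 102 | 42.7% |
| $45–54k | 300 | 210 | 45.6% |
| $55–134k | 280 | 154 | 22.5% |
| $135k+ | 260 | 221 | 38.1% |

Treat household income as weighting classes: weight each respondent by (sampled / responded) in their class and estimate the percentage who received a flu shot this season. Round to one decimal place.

37.6%

Response rates by class: under $45k 102/340 = 30%, $45–54k 210/300 = 70%, $55–134k 154/280 = 55%, $135k+ 221/260 = 85%.
Weighting each respondent by the inverse class response rate inflates each class back to its sampled size, so the class weight is n_sampled:
  under $45k: 340 × 42.7 = 14518
  $45–54k: 300 × 45.6 = 13,680
  $55–134k: 280 × 22.5 = 6300
  $135k+: 260 × 38.1 = 9906
Adjusted estimate = 44,404 / 1,180 = 37.6305 → 37.6%.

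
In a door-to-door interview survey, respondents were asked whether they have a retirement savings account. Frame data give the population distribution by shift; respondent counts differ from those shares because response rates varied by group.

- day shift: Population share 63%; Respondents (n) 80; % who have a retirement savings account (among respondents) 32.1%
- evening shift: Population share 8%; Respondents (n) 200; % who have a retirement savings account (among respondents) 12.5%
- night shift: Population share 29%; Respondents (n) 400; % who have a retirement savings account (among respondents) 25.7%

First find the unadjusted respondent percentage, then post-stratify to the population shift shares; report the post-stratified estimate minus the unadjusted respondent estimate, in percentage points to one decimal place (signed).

+6.1 percentage points

Unadjusted (pooled respondent) estimate weights by respondent counts:
  (80/680)×32.1 + (200/680)×12.5 + (400/680)×25.7 = 22.5706%
Post-stratifying to population shares instead:
  0.63×32.1 + 0.08×12.5 + 0.29×25.7 = 28.676%
Difference = 28.676 − 22.5706 = 6.1054 pp.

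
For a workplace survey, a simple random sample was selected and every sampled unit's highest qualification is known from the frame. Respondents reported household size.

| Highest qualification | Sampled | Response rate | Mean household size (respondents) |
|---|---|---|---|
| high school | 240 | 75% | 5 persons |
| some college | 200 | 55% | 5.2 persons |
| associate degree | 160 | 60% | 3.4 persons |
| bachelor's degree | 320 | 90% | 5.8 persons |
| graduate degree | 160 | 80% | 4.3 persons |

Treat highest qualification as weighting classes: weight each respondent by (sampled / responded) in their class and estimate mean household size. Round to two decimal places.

Weighting each respondent by the inverse class response rate inflates each class back to its sampled size, so the class weight is n_sampled:
  high school: 240 × 5 = 1200
  some college: 200 × 5.2 = 1040
  associate degree: 160 × 3.4 = 544
  bachelor's degree: 320 × 5.8 = 1856
  graduate degree: 160 × 4.3 = 688
Adjusted estimate = 5328 / 1,080 = 4.93333 → 4.93.

4.93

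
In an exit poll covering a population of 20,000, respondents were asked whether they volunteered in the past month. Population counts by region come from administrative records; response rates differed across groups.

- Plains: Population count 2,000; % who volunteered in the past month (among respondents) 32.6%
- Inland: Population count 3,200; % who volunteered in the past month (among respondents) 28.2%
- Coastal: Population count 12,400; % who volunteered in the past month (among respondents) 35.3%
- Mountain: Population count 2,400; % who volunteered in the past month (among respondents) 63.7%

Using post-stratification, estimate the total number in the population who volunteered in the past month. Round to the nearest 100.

7,500

Estimated count per cell = population count × respondent percentage:
  Plains: 2,000 × 32.6% = 652
  Inland: 3,200 × 28.2% = 902.4
  Coastal: 12,400 × 35.3% = 4377.2
  Mountain: 2,400 × 63.7% = 1528.8
Estimated total = 7460.4 → 7,500.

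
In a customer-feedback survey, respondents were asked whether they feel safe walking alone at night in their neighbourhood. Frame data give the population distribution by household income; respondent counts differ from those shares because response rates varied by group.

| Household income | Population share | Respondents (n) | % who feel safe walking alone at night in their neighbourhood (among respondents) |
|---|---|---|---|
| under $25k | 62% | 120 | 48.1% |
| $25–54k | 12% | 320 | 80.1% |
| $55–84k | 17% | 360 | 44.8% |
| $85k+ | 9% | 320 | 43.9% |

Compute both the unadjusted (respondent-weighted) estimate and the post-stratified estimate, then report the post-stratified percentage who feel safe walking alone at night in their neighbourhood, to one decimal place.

Naive respondent-only estimate (weights = respondent counts):
  (120/1120)×48.1 + (320/1120)×80.1 + (360/1120)×44.8 + (320/1120)×43.9 = 54.9821%
Post-stratified estimate weights by population shares:
  0.62×48.1 + 0.12×80.1 + 0.17×44.8 + 0.09×43.9 = 51.001%

51.0%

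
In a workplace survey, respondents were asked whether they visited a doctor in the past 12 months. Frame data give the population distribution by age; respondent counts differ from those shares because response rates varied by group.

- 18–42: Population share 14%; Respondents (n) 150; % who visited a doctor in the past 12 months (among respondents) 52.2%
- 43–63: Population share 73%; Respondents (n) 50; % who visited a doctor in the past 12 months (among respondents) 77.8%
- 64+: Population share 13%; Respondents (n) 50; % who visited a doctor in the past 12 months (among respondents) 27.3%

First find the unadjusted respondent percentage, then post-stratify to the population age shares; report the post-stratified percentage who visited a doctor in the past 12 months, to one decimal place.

67.7%

Unadjusted (pooled respondent) estimate weights by respondent counts:
  (150/250)×52.2 + (50/250)×77.8 + (50/250)×27.3 = 52.34%
Post-stratified estimate weights by population shares:
  0.14×52.2 + 0.73×77.8 + 0.13×27.3 = 67.651%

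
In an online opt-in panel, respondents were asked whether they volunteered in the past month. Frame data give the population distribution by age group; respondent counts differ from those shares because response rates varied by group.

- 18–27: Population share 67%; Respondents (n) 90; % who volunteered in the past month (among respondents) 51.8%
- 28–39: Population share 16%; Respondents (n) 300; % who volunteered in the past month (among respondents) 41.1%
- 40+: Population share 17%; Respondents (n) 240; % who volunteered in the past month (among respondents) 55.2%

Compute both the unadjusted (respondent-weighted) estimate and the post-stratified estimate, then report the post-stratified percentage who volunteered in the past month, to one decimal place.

50.7%

Naive respondent-only estimate (weights = respondent counts):
  (90/630)×51.8 + (300/630)×41.1 + (240/630)×55.2 = 48%
Post-stratifying to population shares instead:
  0.67×51.8 + 0.16×41.1 + 0.17×55.2 = 50.666%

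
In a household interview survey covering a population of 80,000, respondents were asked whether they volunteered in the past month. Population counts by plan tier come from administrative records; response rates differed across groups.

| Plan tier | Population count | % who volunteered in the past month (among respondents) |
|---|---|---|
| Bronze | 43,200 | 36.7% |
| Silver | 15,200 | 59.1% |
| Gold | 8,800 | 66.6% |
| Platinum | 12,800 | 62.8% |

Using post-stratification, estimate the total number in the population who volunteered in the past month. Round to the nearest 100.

38,700

Apply each group's respondent rate to its population count:
  Bronze: 43,200 × 36.7% = 15854.4
  Silver: 15,200 × 59.1% = 8983.2
  Gold: 8,800 × 66.6% = 5860.8
  Platinum: 12,800 × 62.8% = 8038.4
Estimated total = 38736.8 → 38,700.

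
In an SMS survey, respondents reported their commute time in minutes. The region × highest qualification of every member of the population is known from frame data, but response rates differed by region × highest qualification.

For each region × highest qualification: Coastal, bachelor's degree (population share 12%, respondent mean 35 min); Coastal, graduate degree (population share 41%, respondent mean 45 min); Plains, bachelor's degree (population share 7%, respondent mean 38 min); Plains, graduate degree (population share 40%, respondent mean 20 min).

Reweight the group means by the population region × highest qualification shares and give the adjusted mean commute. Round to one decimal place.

Reweight to the known region × highest qualification distribution:
  Coastal, bachelor's degree: 0.12 × 35 = 4.2
  Coastal, graduate degree: 0.41 × 45 = 18.45
  Plains, bachelor's degree: 0.07 × 38 = 2.66
  Plains, graduate degree: 0.4 × 20 = 8
Post-stratified estimate = 33.31 → 33.3.

33.3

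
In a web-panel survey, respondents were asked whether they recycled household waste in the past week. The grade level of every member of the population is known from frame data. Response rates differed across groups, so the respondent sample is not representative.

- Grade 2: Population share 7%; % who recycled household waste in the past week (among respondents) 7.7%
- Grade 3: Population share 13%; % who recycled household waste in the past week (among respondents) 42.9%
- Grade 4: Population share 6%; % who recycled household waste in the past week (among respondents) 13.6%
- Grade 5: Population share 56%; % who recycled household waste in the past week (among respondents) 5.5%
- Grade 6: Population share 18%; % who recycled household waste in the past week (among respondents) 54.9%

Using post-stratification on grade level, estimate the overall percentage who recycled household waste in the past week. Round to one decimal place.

Weight each group's respondent value by its population share:
  Grade 2: 0.07 × 7.7 = 0.539
  Grade 3: 0.13 × 42.9 = 5.577
  Grade 4: 0.06 × 13.6 = 0.816
  Grade 5: 0.56 × 5.5 = 3.08
  Grade 6: 0.18 × 54.9 = 9.882
Post-stratified estimate = 19.894 → 19.9%.

19.9%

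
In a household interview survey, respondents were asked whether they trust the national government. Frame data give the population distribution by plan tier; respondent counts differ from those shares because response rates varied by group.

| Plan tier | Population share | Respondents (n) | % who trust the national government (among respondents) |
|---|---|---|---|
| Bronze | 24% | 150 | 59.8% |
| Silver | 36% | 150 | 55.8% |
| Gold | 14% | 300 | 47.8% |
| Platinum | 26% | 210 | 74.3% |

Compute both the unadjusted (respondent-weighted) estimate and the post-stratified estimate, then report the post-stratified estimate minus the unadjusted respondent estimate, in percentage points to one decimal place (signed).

+2.1 percentage points

Without adjustment, the pooled respondent share is:
  (150/810)×59.8 + (150/810)×55.8 + (300/810)×47.8 + (210/810)×74.3 = 58.3741%
Post-stratifying to population shares instead:
  0.24×59.8 + 0.36×55.8 + 0.14×47.8 + 0.26×74.3 = 60.45%
Difference = 60.45 − 58.3741 = 2.0759 pp.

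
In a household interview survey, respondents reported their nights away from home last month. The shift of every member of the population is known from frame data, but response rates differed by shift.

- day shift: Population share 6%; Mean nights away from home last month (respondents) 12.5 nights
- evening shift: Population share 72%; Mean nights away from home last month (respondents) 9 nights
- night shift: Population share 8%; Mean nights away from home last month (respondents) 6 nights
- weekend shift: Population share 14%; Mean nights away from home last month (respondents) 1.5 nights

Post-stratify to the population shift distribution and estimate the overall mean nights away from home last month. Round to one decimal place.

7.9

Each cell contributes population-share × respondent value:
  day shift: 0.06 × 12.5 = 0.75
  evening shift: 0.72 × 9 = 6.48
  night shift: 0.08 × 6 = 0.48
  weekend shift: 0.14 × 1.5 = 0.21
Post-stratified estimate = 7.92 → 7.9.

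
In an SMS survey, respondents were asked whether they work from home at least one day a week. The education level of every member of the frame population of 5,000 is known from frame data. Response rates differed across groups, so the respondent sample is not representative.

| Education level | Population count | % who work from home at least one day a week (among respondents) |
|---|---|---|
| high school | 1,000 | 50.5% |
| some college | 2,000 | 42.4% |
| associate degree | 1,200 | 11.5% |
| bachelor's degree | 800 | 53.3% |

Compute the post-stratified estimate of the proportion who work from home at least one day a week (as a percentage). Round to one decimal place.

Reweight to the known education level distribution:
  high school: (1,000/5,000) × 50.5 = 10.1
  some college: (2,000/5,000) × 42.4 = 16.96
  associate degree: (1,200/5,000) × 11.5 = 2.76
  bachelor's degree: (800/5,000) × 53.3 = 8.528
Post-stratified estimate = 38.348 → 38.3%.

38.3%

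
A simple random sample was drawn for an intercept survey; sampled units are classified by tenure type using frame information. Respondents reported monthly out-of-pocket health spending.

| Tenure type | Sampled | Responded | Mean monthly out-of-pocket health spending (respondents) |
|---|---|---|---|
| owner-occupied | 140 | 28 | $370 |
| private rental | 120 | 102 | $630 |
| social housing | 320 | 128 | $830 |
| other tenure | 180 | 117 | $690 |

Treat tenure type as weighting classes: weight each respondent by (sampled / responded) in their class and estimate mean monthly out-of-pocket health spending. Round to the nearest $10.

Class response rates: owner-occupied 28/140 = 20%, private rental 102/120 = 85%, social housing 128/320 = 40%, other tenure 117/180 = 65%.
With weight = n_sampled/n_responded per class, the weighted class total is n_sampled:
  owner-occupied: 140 × 370 = 51,800
  private rental: 120 × 630 = 75,600
  social housing: 320 × 830 = 265,600
  other tenure: 180 × 690 = 124,200
Adjusted estimate = 517,200 / 760 = 680.526 → $680.

$680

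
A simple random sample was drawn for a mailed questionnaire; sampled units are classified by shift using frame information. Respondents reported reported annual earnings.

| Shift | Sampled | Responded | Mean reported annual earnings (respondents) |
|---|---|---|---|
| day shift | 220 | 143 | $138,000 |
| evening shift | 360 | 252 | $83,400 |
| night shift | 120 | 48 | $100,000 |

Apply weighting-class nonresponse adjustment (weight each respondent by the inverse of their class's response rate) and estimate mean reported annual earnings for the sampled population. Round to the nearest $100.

$103,400

Class response rates: day shift 143/220 = 65%, evening shift 252/360 = 70%, night shift 48/120 = 40%.
With weight = n_sampled/n_responded per class, the weighted class total is n_sampled:
  day shift: 220 × 138,000 = 30,360,000
  evening shift: 360 × 83,400 = 30,024,000
  night shift: 120 × 100,000 = 12,000,000
Adjusted estimate = 72,384,000 / 700 = 103406 → $103,400.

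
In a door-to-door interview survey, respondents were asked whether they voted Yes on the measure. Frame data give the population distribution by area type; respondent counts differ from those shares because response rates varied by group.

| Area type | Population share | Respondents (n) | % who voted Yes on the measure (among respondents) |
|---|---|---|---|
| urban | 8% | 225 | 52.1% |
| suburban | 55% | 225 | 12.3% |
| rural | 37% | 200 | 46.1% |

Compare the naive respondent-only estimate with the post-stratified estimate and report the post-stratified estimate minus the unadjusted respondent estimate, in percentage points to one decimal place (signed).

-8.5 percentage points

Naive respondent-only estimate (weights = respondent counts):
  (225/650)×52.1 + (225/650)×12.3 + (200/650)×46.1 = 36.4769%
Reweighting by population area type shares:
  0.08×52.1 + 0.55×12.3 + 0.37×46.1 = 27.99%
Difference = 27.99 − 36.4769 = -8.4869 pp.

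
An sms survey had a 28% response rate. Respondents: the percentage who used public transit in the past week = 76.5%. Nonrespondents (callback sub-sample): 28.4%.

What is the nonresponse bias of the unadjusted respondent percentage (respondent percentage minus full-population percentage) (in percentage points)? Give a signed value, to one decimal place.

+34.6 percentage points

Nonresponse fraction = 1 − 0.28 = 0.72.
Bias = (nonresponse fraction) × (respondent percentage − nonrespondent percentage)
     = 0.72 × (76.5 − 28.4) = 0.72 × 48.1 = 34.632.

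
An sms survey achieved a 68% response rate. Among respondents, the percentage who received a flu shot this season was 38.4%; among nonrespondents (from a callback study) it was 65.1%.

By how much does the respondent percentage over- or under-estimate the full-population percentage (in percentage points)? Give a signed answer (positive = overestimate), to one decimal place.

-8.5 percentage points

Nonresponse fraction = 1 − 0.68 = 0.32.
Bias = (nonresponse fraction) × (respondent percentage − nonrespondent percentage)
     = 0.32 × (38.4 − 65.1) = 0.32 × -26.7 = -8.544.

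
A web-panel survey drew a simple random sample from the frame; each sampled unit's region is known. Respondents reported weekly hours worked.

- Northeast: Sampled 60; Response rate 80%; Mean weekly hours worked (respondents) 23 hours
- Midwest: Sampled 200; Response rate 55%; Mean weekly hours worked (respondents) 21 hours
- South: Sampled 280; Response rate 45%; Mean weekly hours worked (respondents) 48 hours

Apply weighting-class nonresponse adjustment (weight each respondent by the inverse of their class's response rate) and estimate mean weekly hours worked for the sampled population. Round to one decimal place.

With weight = n_sampled/n_responded per class, the weighted class total is n_sampled:
  Northeast: 60 × 23 = 1380
  Midwest: 200 × 21 = 4200
  South: 280 × 48 = 13,440
Adjusted estimate = 19,020 / 540 = 35.2222 → 35.2.

35.2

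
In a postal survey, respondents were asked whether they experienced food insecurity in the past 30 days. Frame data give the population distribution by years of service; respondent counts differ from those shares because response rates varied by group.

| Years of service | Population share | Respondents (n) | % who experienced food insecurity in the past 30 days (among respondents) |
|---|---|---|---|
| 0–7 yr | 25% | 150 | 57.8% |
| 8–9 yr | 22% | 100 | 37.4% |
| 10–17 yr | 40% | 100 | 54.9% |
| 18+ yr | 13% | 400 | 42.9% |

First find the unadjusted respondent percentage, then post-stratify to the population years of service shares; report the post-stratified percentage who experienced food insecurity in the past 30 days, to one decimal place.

Unadjusted (pooled respondent) estimate weights by respondent counts:
  (150/750)×57.8 + (100/750)×37.4 + (100/750)×54.9 + (400/750)×42.9 = 46.7467%
Post-stratified estimate weights by population shares:
  0.25×57.8 + 0.22×37.4 + 0.4×54.9 + 0.13×42.9 = 50.215%

50.2%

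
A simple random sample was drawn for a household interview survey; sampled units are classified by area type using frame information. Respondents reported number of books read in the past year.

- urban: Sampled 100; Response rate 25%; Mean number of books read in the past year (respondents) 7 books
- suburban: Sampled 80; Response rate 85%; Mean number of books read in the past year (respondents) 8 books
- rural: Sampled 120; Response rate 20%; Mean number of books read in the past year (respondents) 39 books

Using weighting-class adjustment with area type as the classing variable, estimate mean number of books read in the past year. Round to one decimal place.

Each respondent's weight = sampled/responded in their class; summing within a class gives n_sampled, so:
  urban: 100 × 7 = 700
  suburban: 80 × 8 = 640
  rural: 120 × 39 = 4680
Adjusted estimate = 6020 / 300 = 20.0667 → 20.1.

20.1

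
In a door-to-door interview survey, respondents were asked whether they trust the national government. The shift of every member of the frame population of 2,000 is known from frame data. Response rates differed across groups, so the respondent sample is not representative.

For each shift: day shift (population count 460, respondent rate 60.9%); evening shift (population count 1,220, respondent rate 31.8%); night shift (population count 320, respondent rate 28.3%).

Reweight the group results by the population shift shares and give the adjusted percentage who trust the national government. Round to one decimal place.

Weight each group's respondent value by its population share:
  day shift: (460/2,000) × 60.9 = 14.007
  evening shift: (1,220/2,000) × 31.8 = 19.398
  night shift: (320/2,000) × 28.3 = 4.528
Post-stratified estimate = 37.933 → 37.9%.

37.9%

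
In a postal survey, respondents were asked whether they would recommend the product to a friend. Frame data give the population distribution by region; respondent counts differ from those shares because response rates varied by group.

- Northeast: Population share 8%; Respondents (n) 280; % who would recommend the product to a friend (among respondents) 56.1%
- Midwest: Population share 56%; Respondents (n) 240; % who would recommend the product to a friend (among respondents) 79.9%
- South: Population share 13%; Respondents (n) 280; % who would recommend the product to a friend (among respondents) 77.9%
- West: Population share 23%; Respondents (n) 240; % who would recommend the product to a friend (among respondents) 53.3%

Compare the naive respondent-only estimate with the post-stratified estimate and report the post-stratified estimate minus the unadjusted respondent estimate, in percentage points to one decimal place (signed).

+4.8 percentage points

Without adjustment, the pooled respondent share is:
  (280/1040)×56.1 + (240/1040)×79.9 + (280/1040)×77.9 + (240/1040)×53.3 = 66.8154%
Post-stratifying to population shares instead:
  0.08×56.1 + 0.56×79.9 + 0.13×77.9 + 0.23×53.3 = 71.618%
Difference = 71.618 − 66.8154 = 4.8026 pp.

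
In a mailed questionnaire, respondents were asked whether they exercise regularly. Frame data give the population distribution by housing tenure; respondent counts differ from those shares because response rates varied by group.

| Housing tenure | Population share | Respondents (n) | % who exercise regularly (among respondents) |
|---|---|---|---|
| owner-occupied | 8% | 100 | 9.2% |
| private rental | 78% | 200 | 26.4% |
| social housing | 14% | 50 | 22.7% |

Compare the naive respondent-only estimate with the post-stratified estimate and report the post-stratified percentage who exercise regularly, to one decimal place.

Unadjusted (pooled respondent) estimate weights by respondent counts:
  (100/350)×9.2 + (200/350)×26.4 + (50/350)×22.7 = 20.9571%
Post-stratified estimate weights by population shares:
  0.08×9.2 + 0.78×26.4 + 0.14×22.7 = 24.506%

24.5%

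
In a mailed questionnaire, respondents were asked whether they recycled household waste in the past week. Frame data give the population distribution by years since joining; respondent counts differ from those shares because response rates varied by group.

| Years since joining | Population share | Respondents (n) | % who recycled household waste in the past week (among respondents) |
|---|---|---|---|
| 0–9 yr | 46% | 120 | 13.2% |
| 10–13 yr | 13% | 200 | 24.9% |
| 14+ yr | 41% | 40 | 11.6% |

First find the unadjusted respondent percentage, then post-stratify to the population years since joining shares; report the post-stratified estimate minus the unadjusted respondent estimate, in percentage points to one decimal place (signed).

Naive respondent-only estimate (weights = respondent counts):
  (120/360)×13.2 + (200/360)×24.9 + (40/360)×11.6 = 19.5222%
Post-stratifying to population shares instead:
  0.46×13.2 + 0.13×24.9 + 0.41×11.6 = 14.065%
Difference = 14.065 − 19.5222 = -5.4572 pp.

-5.5 percentage points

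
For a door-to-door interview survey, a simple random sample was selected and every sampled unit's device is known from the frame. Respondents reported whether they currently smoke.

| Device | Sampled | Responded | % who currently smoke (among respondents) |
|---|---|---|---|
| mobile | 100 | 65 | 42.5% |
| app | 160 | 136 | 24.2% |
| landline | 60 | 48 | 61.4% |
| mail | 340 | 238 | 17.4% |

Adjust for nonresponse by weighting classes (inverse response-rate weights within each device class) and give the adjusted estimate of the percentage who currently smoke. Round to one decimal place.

Response rates by class: mobile 65/100 = 65%, app 136/160 = 85%, landline 48/60 = 80%, mail 238/340 = 70%.
Inverse-response-rate weighting restores each class to its sampled count, so class totals weight by n_sampled:
  mobile: 100 × 42.5 = 4250
  app: 160 × 24.2 = 3872
  landline: 60 × 61.4 = 3684
  mail: 340 × 17.4 = 5916
Adjusted estimate = 17,722 / 660 = 26.8515 → 26.9%.

26.9%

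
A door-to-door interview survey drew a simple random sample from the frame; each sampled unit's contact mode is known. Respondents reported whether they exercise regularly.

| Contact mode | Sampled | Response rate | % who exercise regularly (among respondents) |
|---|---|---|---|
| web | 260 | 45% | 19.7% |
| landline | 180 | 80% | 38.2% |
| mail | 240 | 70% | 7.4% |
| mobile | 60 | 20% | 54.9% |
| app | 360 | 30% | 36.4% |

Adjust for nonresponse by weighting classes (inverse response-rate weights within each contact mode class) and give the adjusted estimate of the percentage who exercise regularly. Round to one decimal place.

27.4%

Weighting each respondent by the inverse class response rate inflates each class back to its sampled size, so the class weight is n_sampled:
  web: 260 × 19.7 = 5122
  landline: 180 × 38.2 = 6876
  mail: 240 × 7.4 = 1776
  mobile: 60 × 54.9 = 3294
  app: 360 × 36.4 = 13,104
Adjusted estimate = 30,172 / 1,100 = 27.4291 → 27.4%.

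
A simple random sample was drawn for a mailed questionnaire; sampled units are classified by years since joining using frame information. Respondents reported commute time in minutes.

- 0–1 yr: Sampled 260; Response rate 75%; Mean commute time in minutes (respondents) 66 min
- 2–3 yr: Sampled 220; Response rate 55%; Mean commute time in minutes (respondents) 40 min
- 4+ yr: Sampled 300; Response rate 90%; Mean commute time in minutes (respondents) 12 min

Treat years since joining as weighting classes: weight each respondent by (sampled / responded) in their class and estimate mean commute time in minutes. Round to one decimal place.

37.9

With weight = n_sampled/n_responded per class, the weighted class total is n_sampled:
  0–1 yr: 260 × 66 = 17,160
  2–3 yr: 220 × 40 = 8800
  4+ yr: 300 × 12 = 3600
Adjusted estimate = 29,560 / 780 = 37.8974 → 37.9.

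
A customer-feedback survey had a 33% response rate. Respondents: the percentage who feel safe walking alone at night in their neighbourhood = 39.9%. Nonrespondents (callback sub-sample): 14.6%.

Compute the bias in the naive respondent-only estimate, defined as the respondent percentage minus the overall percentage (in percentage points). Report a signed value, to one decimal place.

+17.0 percentage points

Nonresponse fraction = 1 − 0.33 = 0.67.
Bias = (nonresponse fraction) × (respondent percentage − nonrespondent percentage)
     = 0.67 × (39.9 − 14.6) = 0.67 × 25.3 = 16.951.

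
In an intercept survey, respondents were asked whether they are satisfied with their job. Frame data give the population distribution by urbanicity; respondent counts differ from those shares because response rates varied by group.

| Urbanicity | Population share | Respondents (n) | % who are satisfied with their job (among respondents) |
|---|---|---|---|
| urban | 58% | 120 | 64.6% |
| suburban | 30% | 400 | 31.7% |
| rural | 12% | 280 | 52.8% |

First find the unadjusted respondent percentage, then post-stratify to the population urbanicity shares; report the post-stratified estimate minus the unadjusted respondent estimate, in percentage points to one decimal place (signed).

+9.3 percentage points

Naive respondent-only estimate (weights = respondent counts):
  (120/800)×64.6 + (400/800)×31.7 + (280/800)×52.8 = 44.02%
Post-stratifying to population shares instead:
  0.58×64.6 + 0.3×31.7 + 0.12×52.8 = 53.314%
Difference = 53.314 − 44.02 = 9.294 pp.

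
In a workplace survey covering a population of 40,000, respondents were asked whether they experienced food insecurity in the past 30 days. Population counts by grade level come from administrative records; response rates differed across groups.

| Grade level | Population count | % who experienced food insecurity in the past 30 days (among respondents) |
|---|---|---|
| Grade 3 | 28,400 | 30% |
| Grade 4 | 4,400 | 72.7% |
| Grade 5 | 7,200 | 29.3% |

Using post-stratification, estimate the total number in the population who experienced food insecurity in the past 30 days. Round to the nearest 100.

13,800

Estimated count per cell = population count × respondent percentage:
  Grade 3: 28,400 × 30% = 8520
  Grade 4: 4,400 × 72.7% = 3198.8
  Grade 5: 7,200 × 29.3% = 2109.6
Estimated total = 13828.4 → 13,800.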